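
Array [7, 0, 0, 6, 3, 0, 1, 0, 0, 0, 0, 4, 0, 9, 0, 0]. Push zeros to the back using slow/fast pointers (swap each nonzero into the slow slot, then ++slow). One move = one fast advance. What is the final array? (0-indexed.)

[7, 6, 3, 1, 4, 9, 0, 0, 0, 0, 0, 0, 0, 0, 0, 0]

slow=0 fast=0: a[fast]=7≠0 swap→a[0]=7, slow++,fast++
slow=1 fast=1: a[fast]=0, fast++
slow=1 fast=2: a[fast]=0, fast++
slow=1 fast=3: a[fast]=6≠0 swap→a[1]=6, slow++,fast++
slow=2 fast=4: a[fast]=3≠0 swap→a[2]=3, slow++,fast++
slow=3 fast=5: a[fast]=0, fast++
slow=3 fast=6: a[fast]=1≠0 swap→a[3]=1, slow++,fast++
slow=4 fast=7: a[fast]=0, fast++
slow=4 fast=8: a[fast]=0, fast++
slow=4 fast=9: a[fast]=0, fast++
slow=4 fast=10: a[fast]=0, fast++
slow=4 fast=11: a[fast]=4≠0 swap→a[4]=4, slow++,fast++
slow=5 fast=12: a[fast]=0, fast++
slow=5 fast=13: a[fast]=9≠0 swap→a[5]=9, slow++,fast++
slow=6 fast=14: a[fast]=0, fast++
slow=6 fast=15: a[fast]=0, fast++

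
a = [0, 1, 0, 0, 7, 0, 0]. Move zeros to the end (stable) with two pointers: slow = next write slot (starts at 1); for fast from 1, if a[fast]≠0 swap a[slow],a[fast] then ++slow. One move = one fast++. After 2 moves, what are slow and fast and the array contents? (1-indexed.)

slow=2, fast=3, a=[1, 0, 0, 0, 7, 0, 0]

slow=1 fast=1: a[fast]=0, fast++
slow=1 fast=2: a[fast]=1≠0 swap→a[1]=1, slow++,fast++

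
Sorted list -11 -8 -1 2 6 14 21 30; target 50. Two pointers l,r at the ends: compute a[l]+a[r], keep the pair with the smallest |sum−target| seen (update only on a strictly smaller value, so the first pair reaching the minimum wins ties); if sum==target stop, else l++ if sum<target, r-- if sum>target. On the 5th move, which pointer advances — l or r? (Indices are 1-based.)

l

l=1 r=8: -11+30=19 d=31 *, l++
l=2 r=8: -8+30=22 d=28 *, l++
l=3 r=8: -1+30=29 d=21 *, l++
l=4 r=8: 2+30=32 d=18 *, l++
l=5 r=8: 6+30=36 d=14 *, l++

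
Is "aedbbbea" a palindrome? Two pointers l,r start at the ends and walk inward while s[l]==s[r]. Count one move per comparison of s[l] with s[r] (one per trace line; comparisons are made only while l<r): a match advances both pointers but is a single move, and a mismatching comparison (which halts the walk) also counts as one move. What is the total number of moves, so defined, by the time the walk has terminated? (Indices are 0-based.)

3 moves

[0,7] 'a'=='a' → l++,r--
[1,6] 'e'=='e' → l++,r--
[2,5] 'd'!='b' → stop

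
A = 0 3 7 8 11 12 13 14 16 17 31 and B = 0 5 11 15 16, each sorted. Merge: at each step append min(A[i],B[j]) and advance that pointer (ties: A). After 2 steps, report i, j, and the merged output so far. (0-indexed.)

i=0 j=0: A[i]=0<=B[j]=0 take 0, i++
i=1 j=0: A[i]=3>B[j]=0 take 0, j++

i=1, j=1, merged so far=[0, 0]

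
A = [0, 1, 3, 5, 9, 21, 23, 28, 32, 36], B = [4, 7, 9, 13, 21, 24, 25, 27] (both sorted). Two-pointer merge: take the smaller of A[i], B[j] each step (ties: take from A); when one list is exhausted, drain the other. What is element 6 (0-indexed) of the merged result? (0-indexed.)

[i=0,j=0] A[i]=0<=B[j]=4 take 0 → i++
[i=1,j=0] A[i]=1<=B[j]=4 take 1 → i++
[i=2,j=0] A[i]=3<=B[j]=4 take 3 → i++
[i=3,j=0] A[i]=5>B[j]=4 take 4 → j++
[i=3,j=1] A[i]=5<=B[j]=7 take 5 → i++
[i=4,j=1] A[i]=9>B[j]=7 take 7 → j++
[i=4,j=2] A[i]=9<=B[j]=9 take 9 → i++
[i=5,j=2] A[i]=21>B[j]=9 take 9 → j++
[i=5,j=3] A[i]=21>B[j]=13 take 13 → j++
[i=5,j=4] A[i]=21<=B[j]=21 take 21 → i++
[i=6,j=4] A[i]=23>B[j]=21 take 21 → j++
[i=6,j=5] A[i]=23<=B[j]=24 take 23 → i++
[i=7,j=5] A[i]=28>B[j]=24 take 24 → j++
[i=7,j=6] A[i]=28>B[j]=25 take 25 → j++
[i=7,j=7] A[i]=28>B[j]=27 take 27 → j++
[i=7,j=8] B done, take A[i]=28 → i++
[i=8,j=8] B done, take A[i]=32 → i++
[i=9,j=8] B done, take A[i]=36 → i++

merged[6] = 9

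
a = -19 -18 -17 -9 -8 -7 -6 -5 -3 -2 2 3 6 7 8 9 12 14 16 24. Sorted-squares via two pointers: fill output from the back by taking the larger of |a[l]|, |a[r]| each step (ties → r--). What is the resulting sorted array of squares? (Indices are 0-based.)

[0,19] |-19|<=|24| out[19]=576 → r--
[0,18] |-19|>|16| out[18]=361 → l++
[1,18] |-18|>|16| out[17]=324 → l++
[2,18] |-17|>|16| out[16]=289 → l++
[3,18] |-9|<=|16| out[15]=256 → r--
[3,17] |-9|<=|14| out[14]=196 → r--
[3,16] |-9|<=|12| out[13]=144 → r--
[3,15] |-9|<=|9| out[12]=81 → r--
[3,14] |-9|>|8| out[11]=81 → l++
[4,14] |-8|<=|8| out[10]=64 → r--
[4,13] |-8|>|7| out[9]=64 → l++
[5,13] |-7|<=|7| out[8]=49 → r--
[5,12] |-7|>|6| out[7]=49 → l++
[6,12] |-6|<=|6| out[6]=36 → r--
[6,11] |-6|>|3| out[5]=36 → l++
[7,11] |-5|>|3| out[4]=25 → l++
[8,11] |-3|<=|3| out[3]=9 → r--
[8,10] |-3|>|2| out[2]=9 → l++
[9,10] |-2|<=|2| out[1]=4 → r--
[9,9] |-2|<=|-2| out[0]=4 → r--

[4, 4, 9, 9, 25, 36, 36, 49, 49, 64, 64, 81, 81, 144, 196, 256, 289, 324, 361, 576]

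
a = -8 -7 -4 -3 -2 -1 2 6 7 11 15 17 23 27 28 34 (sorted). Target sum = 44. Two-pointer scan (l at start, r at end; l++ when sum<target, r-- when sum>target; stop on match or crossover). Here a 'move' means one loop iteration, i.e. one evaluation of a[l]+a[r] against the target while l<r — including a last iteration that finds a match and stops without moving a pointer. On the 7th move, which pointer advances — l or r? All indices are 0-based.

l=0 r=15: -8+34=26 <44, l++
l=1 r=15: -7+34=27 <44, l++
l=2 r=15: -4+34=30 <44, l++
l=3 r=15: -3+34=31 <44, l++
l=4 r=15: -2+34=32 <44, l++
l=5 r=15: -1+34=33 <44, l++
l=6 r=15: 2+34=36 <44, l++

l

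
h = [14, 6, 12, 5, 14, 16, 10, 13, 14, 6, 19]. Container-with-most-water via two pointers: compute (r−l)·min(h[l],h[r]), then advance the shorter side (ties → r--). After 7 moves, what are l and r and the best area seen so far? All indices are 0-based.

l=7, r=10, best area=140

[0,10] min(14,19)*10=140 best=140 * → l++
[1,10] min(6,19)*9=54 best=140 → l++
[2,10] min(12,19)*8=96 best=140 → l++
[3,10] min(5,19)*7=35 best=140 → l++
[4,10] min(14,19)*6=84 best=140 → l++
[5,10] min(16,19)*5=80 best=140 → l++
[6,10] min(10,19)*4=40 best=140 → l++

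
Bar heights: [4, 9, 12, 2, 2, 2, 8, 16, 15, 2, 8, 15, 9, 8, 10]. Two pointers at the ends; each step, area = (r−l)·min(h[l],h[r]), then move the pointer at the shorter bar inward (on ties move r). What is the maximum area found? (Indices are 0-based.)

max area = 120

l=0 r=14: min(4,10)*14=56 best=56 *, l++
l=1 r=14: min(9,10)*13=117 best=117 *, l++
l=2 r=14: min(12,10)*12=120 best=120 *, r--
l=2 r=13: min(12,8)*11=88 best=120, r--
l=2 r=12: min(12,9)*10=90 best=120, r--
l=2 r=11: min(12,15)*9=108 best=120, l++
l=3 r=11: min(2,15)*8=16 best=120, l++
l=4 r=11: min(2,15)*7=14 best=120, l++
l=5 r=11: min(2,15)*6=12 best=120, l++
l=6 r=11: min(8,15)*5=40 best=120, l++
l=7 r=11: min(16,15)*4=60 best=120, r--
l=7 r=10: min(16,8)*3=24 best=120, r--
l=7 r=9: min(16,2)*2=4 best=120, r--
l=7 r=8: min(16,15)*1=15 best=120, r--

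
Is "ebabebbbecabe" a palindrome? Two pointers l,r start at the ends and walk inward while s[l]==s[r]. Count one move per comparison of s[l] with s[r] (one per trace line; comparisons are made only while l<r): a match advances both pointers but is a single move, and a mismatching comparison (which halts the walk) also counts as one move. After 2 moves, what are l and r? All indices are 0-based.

[0,12] 'e'=='e' → l++,r--
[1,11] 'b'=='b' → l++,r--

l=2, r=10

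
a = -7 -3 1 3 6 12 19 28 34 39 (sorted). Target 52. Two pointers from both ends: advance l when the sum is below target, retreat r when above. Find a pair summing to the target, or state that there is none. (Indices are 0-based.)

no pair

l=0 r=9: -7+39=32 <52, l++
l=1 r=9: -3+39=36 <52, l++
l=2 r=9: 1+39=40 <52, l++
l=3 r=9: 3+39=42 <52, l++
l=4 r=9: 6+39=45 <52, l++
l=5 r=9: 12+39=51 <52, l++
l=6 r=9: 19+39=58 >52, r--
l=6 r=8: 19+34=53 >52, r--
l=6 r=7: 19+28=47 <52, l++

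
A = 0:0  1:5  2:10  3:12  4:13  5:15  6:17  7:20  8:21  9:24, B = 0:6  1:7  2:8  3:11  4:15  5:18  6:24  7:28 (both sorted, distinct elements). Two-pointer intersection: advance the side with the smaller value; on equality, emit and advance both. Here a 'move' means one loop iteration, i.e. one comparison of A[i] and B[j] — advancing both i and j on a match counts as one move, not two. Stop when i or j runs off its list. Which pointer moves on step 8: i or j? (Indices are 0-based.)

i=0 j=0: 0<6, i++
i=1 j=0: 5<6, i++
i=2 j=0: 10>6, j++
i=2 j=1: 10>7, j++
i=2 j=2: 10>8, j++
i=2 j=3: 10<11, i++
i=3 j=3: 12>11, j++
i=3 j=4: 12<15, i++

i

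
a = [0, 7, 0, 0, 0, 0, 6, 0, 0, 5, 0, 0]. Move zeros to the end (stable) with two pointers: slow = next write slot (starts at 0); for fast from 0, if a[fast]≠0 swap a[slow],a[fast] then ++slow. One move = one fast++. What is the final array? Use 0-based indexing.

slow=0 fast=0: a[fast]=0, fast++
slow=0 fast=1: a[fast]=7≠0 swap→a[0]=7, slow++,fast++
slow=1 fast=2: a[fast]=0, fast++
slow=1 fast=3: a[fast]=0, fast++
slow=1 fast=4: a[fast]=0, fast++
slow=1 fast=5: a[fast]=0, fast++
slow=1 fast=6: a[fast]=6≠0 swap→a[1]=6, slow++,fast++
slow=2 fast=7: a[fast]=0, fast++
slow=2 fast=8: a[fast]=0, fast++
slow=2 fast=9: a[fast]=5≠0 swap→a[2]=5, slow++,fast++
slow=3 fast=10: a[fast]=0, fast++
slow=3 fast=11: a[fast]=0, fast++

[7, 6, 5, 0, 0, 0, 0, 0, 0, 0, 0, 0]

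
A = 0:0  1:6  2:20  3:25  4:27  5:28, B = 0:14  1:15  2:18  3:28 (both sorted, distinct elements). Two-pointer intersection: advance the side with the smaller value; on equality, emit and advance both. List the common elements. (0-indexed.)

intersection = [28]

[i=0,j=0] 0<14 → i++
[i=1,j=0] 6<14 → i++
[i=2,j=0] 20>14 → j++
[i=2,j=1] 20>15 → j++
[i=2,j=2] 20>18 → j++
[i=2,j=3] 20<28 → i++
[i=3,j=3] 25<28 → i++
[i=4,j=3] 27<28 → i++
[i=5,j=3] 28==28 emit → i++,j++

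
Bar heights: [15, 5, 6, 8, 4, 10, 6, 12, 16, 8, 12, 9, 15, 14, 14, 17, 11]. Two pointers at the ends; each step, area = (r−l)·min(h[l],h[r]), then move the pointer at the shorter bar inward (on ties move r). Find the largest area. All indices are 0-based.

max area = 225

[0,16] min(15,11)*16=176 best=176 * → r--
[0,15] min(15,17)*15=225 best=225 * → l++
[1,15] min(5,17)*14=70 best=225 → l++
[2,15] min(6,17)*13=78 best=225 → l++
[3,15] min(8,17)*12=96 best=225 → l++
[4,15] min(4,17)*11=44 best=225 → l++
[5,15] min(10,17)*10=100 best=225 → l++
[6,15] min(6,17)*9=54 best=225 → l++
[7,15] min(12,17)*8=96 best=225 → l++
[8,15] min(16,17)*7=112 best=225 → l++
[9,15] min(8,17)*6=48 best=225 → l++
[10,15] min(12,17)*5=60 best=225 → l++
[11,15] min(9,17)*4=36 best=225 → l++
[12,15] min(15,17)*3=45 best=225 → l++
[13,15] min(14,17)*2=28 best=225 → l++
[14,15] min(14,17)*1=14 best=225 → l++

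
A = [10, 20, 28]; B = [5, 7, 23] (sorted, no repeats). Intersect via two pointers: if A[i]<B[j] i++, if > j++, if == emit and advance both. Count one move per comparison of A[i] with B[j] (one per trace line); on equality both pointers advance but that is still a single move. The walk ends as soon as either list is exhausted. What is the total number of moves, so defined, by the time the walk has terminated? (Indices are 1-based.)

i=1 j=1: 10>5, j++
i=1 j=2: 10>7, j++
i=1 j=3: 10<23, i++
i=2 j=3: 20<23, i++
i=3 j=3: 28>23, j++

5 moves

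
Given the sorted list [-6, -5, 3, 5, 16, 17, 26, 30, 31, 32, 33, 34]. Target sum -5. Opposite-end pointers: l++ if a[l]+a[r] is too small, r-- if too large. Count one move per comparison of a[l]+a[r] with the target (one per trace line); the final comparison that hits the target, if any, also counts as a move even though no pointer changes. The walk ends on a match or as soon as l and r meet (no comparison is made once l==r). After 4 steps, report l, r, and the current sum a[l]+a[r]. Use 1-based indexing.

l=1 r=12: -6+34=28 >-5, r--
l=1 r=11: -6+33=27 >-5, r--
l=1 r=10: -6+32=26 >-5, r--
l=1 r=9: -6+31=25 >-5, r--

l=1, r=8, sum=24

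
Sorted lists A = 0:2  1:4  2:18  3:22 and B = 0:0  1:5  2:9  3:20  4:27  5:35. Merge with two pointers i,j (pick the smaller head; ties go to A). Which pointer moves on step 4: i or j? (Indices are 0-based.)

[i=0,j=0] A[i]=2>B[j]=0 take 0 → j++
[i=0,j=1] A[i]=2<=B[j]=5 take 2 → i++
[i=1,j=1] A[i]=4<=B[j]=5 take 4 → i++
[i=2,j=1] A[i]=18>B[j]=5 take 5 → j++

j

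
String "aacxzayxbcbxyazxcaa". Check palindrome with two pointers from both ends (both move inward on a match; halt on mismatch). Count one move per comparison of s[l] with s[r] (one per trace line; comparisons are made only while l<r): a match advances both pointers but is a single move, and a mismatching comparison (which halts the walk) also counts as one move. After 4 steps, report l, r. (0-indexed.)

[0,18] 'a'=='a' → l++,r--
[1,17] 'a'=='a' → l++,r--
[2,16] 'c'=='c' → l++,r--
[3,15] 'x'=='x' → l++,r--

l=4, r=14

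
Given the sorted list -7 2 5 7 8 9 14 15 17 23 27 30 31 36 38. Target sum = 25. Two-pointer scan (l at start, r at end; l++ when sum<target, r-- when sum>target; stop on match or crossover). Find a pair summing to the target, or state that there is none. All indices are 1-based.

[1,15] -7+38=31 >25 → r--
[1,14] -7+36=29 >25 → r--
[1,13] -7+31=24 <25 → l++
[2,13] 2+31=33 >25 → r--
[2,12] 2+30=32 >25 → r--
[2,11] 2+27=29 >25 → r--
[2,10] 2+23=25 → found

(2, 23)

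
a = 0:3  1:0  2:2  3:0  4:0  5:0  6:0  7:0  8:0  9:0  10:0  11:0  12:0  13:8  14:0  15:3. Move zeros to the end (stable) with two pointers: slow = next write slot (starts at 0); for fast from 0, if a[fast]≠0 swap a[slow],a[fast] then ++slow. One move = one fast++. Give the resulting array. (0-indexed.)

[3, 2, 8, 3, 0, 0, 0, 0, 0, 0, 0, 0, 0, 0, 0, 0]

slow=0 fast=0: a[fast]=3≠0 swap→a[0]=3, slow++,fast++
slow=1 fast=1: a[fast]=0, fast++
slow=1 fast=2: a[fast]=2≠0 swap→a[1]=2, slow++,fast++
slow=2 fast=3: a[fast]=0, fast++
slow=2 fast=4: a[fast]=0, fast++
slow=2 fast=5: a[fast]=0, fast++
slow=2 fast=6: a[fast]=0, fast++
slow=2 fast=7: a[fast]=0, fast++
slow=2 fast=8: a[fast]=0, fast++
slow=2 fast=9: a[fast]=0, fast++
slow=2 fast=10: a[fast]=0, fast++
slow=2 fast=11: a[fast]=0, fast++
slow=2 fast=12: a[fast]=0, fast++
slow=2 fast=13: a[fast]=8≠0 swap→a[2]=8, slow++,fast++
slow=3 fast=14: a[fast]=0, fast++
slow=3 fast=15: a[fast]=3≠0 swap→a[3]=3, slow++,fast++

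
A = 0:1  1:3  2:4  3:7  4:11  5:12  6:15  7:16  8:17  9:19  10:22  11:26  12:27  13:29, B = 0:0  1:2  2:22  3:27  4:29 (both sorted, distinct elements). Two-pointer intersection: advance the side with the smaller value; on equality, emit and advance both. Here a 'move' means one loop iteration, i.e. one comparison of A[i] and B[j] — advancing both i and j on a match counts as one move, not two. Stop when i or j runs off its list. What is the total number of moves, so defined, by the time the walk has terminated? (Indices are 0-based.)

16 moves

i=0 j=0: 1>0, j++
i=0 j=1: 1<2, i++
i=1 j=1: 3>2, j++
i=1 j=2: 3<22, i++
i=2 j=2: 4<22, i++
i=3 j=2: 7<22, i++
i=4 j=2: 11<22, i++
i=5 j=2: 12<22, i++
i=6 j=2: 15<22, i++
i=7 j=2: 16<22, i++
i=8 j=2: 17<22, i++
i=9 j=2: 19<22, i++
i=10 j=2: 22==22 emit, i++,j++
i=11 j=3: 26<27, i++
i=12 j=3: 27==27 emit, i++,j++
i=13 j=4: 29==29 emit, i++,j++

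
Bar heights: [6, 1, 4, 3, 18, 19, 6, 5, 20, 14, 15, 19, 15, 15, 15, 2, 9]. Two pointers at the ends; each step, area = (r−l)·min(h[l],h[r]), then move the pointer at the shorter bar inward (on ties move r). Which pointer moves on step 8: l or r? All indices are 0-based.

[0,16] min(6,9)*16=96 best=96 * → l++
[1,16] min(1,9)*15=15 best=96 → l++
[2,16] min(4,9)*14=56 best=96 → l++
[3,16] min(3,9)*13=39 best=96 → l++
[4,16] min(18,9)*12=108 best=108 * → r--
[4,15] min(18,2)*11=22 best=108 → r--
[4,14] min(18,15)*10=150 best=150 * → r--
[4,13] min(18,15)*9=135 best=150 → r--

r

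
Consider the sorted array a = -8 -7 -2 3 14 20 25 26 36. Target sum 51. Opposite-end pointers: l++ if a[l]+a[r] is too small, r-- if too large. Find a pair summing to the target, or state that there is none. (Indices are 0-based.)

(25, 26)

l=0 r=8: -8+36=28 <51, l++
l=1 r=8: -7+36=29 <51, l++
l=2 r=8: -2+36=34 <51, l++
l=3 r=8: 3+36=39 <51, l++
l=4 r=8: 14+36=50 <51, l++
l=5 r=8: 20+36=56 >51, r--
l=5 r=7: 20+26=46 <51, l++
l=6 r=7: 25+26=51, found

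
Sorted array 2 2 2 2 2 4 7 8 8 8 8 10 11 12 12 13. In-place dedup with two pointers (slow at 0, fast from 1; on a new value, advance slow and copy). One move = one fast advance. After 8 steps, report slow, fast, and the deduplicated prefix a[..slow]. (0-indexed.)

slow=3, fast=9, prefix=[2, 4, 7, 8]

(s=0,f=1) a[fast]=2=a[slow] dup → fast++
(s=0,f=2) a[fast]=2=a[slow] dup → fast++
(s=0,f=3) a[fast]=2=a[slow] dup → fast++
(s=0,f=4) a[fast]=2=a[slow] dup → fast++
(s=0,f=5) a[fast]=4≠a[slow]=2 write a[1]=4 → slow++,fast++
(s=1,f=6) a[fast]=7≠a[slow]=4 write a[2]=7 → slow++,fast++
(s=2,f=7) a[fast]=8≠a[slow]=7 write a[3]=8 → slow++,fast++
(s=3,f=8) a[fast]=8=a[slow] dup → fast++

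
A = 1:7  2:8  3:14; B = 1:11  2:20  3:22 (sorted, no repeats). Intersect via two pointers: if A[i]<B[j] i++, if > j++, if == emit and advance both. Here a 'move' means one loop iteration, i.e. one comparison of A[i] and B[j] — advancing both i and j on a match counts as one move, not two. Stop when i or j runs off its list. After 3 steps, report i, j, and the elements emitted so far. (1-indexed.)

i=1 j=1: 7<11, i++
i=2 j=1: 8<11, i++
i=3 j=1: 14>11, j++

i=3, j=2, emitted=[]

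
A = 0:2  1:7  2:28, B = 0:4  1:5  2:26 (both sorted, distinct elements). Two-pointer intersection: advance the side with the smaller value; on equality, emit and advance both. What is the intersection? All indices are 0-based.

intersection = []

i=0 j=0: 2<4, i++
i=1 j=0: 7>4, j++
i=1 j=1: 7>5, j++
i=1 j=2: 7<26, i++
i=2 j=2: 28>26, j++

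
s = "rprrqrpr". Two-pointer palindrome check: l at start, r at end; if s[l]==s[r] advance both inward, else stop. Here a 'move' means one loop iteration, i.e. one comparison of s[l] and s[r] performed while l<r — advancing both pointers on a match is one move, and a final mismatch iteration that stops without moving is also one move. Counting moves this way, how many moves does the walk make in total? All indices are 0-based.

l=0 r=7: 'r'=='r', l++,r--
l=1 r=6: 'p'=='p', l++,r--
l=2 r=5: 'r'=='r', l++,r--
l=3 r=4: 'r'!='q', stop

4 moves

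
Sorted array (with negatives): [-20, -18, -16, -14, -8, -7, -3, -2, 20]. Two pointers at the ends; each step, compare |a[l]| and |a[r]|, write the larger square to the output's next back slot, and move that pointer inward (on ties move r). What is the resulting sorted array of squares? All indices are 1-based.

[4, 9, 49, 64, 196, 256, 324, 400, 400]

l=1 r=9: |-20|<=|20| out[9]=400, r--
l=1 r=8: |-20|>|-2| out[8]=400, l++
l=2 r=8: |-18|>|-2| out[7]=324, l++
l=3 r=8: |-16|>|-2| out[6]=256, l++
l=4 r=8: |-14|>|-2| out[5]=196, l++
l=5 r=8: |-8|>|-2| out[4]=64, l++
l=6 r=8: |-7|>|-2| out[3]=49, l++
l=7 r=8: |-3|>|-2| out[2]=9, l++
l=8 r=8: |-2|<=|-2| out[1]=4, r--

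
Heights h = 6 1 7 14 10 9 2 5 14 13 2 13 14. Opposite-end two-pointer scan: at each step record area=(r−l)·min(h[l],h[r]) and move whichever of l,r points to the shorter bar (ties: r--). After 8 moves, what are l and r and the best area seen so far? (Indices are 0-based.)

l=0 r=12: min(6,14)*12=72 best=72 *, l++
l=1 r=12: min(1,14)*11=11 best=72, l++
l=2 r=12: min(7,14)*10=70 best=72, l++
l=3 r=12: min(14,14)*9=126 best=126 *, r--
l=3 r=11: min(14,13)*8=104 best=126, r--
l=3 r=10: min(14,2)*7=14 best=126, r--
l=3 r=9: min(14,13)*6=78 best=126, r--
l=3 r=8: min(14,14)*5=70 best=126, r--

l=3, r=7, best area=126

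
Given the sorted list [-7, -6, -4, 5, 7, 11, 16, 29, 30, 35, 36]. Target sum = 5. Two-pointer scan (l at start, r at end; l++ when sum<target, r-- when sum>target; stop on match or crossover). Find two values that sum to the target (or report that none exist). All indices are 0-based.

l=0 r=10: -7+36=29 >5, r--
l=0 r=9: -7+35=28 >5, r--
l=0 r=8: -7+30=23 >5, r--
l=0 r=7: -7+29=22 >5, r--
l=0 r=6: -7+16=9 >5, r--
l=0 r=5: -7+11=4 <5, l++
l=1 r=5: -6+11=5, found

(-6, 11)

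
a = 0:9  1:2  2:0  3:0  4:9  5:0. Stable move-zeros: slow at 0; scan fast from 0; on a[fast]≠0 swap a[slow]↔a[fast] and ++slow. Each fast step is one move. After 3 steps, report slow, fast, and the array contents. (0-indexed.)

slow=0 fast=0: a[fast]=9≠0 swap→a[0]=9, slow++,fast++
slow=1 fast=1: a[fast]=2≠0 swap→a[1]=2, slow++,fast++
slow=2 fast=2: a[fast]=0, fast++

slow=2, fast=3, a=[9, 2, 0, 0, 9, 0]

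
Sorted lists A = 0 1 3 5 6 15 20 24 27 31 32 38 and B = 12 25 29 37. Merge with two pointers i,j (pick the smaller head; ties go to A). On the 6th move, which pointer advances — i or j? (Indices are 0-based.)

j

i=0 j=0: A[i]=0<=B[j]=12 take 0, i++
i=1 j=0: A[i]=1<=B[j]=12 take 1, i++
i=2 j=0: A[i]=3<=B[j]=12 take 3, i++
i=3 j=0: A[i]=5<=B[j]=12 take 5, i++
i=4 j=0: A[i]=6<=B[j]=12 take 6, i++
i=5 j=0: A[i]=15>B[j]=12 take 12, j++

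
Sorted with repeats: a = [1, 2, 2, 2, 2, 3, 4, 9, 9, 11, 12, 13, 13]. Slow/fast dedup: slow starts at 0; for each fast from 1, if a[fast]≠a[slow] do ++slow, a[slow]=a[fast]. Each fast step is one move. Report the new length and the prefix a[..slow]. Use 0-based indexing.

length 8; prefix = [1, 2, 3, 4, 9, 11, 12, 13]

(s=0,f=1) a[fast]=2≠a[slow]=1 write a[1]=2 → slow++,fast++
(s=1,f=2) a[fast]=2=a[slow] dup → fast++
(s=1,f=3) a[fast]=2=a[slow] dup → fast++
(s=1,f=4) a[fast]=2=a[slow] dup → fast++
(s=1,f=5) a[fast]=3≠a[slow]=2 write a[2]=3 → slow++,fast++
(s=2,f=6) a[fast]=4≠a[slow]=3 write a[3]=4 → slow++,fast++
(s=3,f=7) a[fast]=9≠a[slow]=4 write a[4]=9 → slow++,fast++
(s=4,f=8) a[fast]=9=a[slow] dup → fast++
(s=4,f=9) a[fast]=11≠a[slow]=9 write a[5]=11 → slow++,fast++
(s=5,f=10) a[fast]=12≠a[slow]=11 write a[6]=12 → slow++,fast++
(s=6,f=11) a[fast]=13≠a[slow]=12 write a[7]=13 → slow++,fast++
(s=7,f=12) a[fast]=13=a[slow] dup → fast++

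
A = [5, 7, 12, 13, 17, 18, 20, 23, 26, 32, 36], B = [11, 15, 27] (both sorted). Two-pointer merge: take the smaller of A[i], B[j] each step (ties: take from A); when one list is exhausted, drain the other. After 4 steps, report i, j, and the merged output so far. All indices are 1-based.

[i=1,j=1] A[i]=5<=B[j]=11 take 5 → i++
[i=2,j=1] A[i]=7<=B[j]=11 take 7 → i++
[i=3,j=1] A[i]=12>B[j]=11 take 11 → j++
[i=3,j=2] A[i]=12<=B[j]=15 take 12 → i++

i=4, j=2, merged so far=[5, 7, 11, 12]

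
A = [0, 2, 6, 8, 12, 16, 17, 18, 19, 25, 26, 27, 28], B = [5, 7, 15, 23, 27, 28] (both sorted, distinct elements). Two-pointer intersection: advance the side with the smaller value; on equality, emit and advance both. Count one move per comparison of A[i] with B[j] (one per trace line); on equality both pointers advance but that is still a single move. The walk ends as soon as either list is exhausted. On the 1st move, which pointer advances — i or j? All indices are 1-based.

i

[i=1,j=1] 0<5 → i++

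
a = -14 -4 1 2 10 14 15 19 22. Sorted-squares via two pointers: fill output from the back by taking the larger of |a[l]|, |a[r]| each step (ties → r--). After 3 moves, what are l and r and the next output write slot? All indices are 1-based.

[1,9] |-14|<=|22| out[9]=484 → r--
[1,8] |-14|<=|19| out[8]=361 → r--
[1,7] |-14|<=|15| out[7]=225 → r--

l=1, r=6, next write slot=6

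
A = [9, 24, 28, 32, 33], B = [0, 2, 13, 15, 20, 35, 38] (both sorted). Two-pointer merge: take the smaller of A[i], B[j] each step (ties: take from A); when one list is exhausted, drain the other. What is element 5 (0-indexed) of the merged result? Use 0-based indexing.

[i=0,j=0] A[i]=9>B[j]=0 take 0 → j++
[i=0,j=1] A[i]=9>B[j]=2 take 2 → j++
[i=0,j=2] A[i]=9<=B[j]=13 take 9 → i++
[i=1,j=2] A[i]=24>B[j]=13 take 13 → j++
[i=1,j=3] A[i]=24>B[j]=15 take 15 → j++
[i=1,j=4] A[i]=24>B[j]=20 take 20 → j++
[i=1,j=5] A[i]=24<=B[j]=35 take 24 → i++
[i=2,j=5] A[i]=28<=B[j]=35 take 28 → i++
[i=3,j=5] A[i]=32<=B[j]=35 take 32 → i++
[i=4,j=5] A[i]=33<=B[j]=35 take 33 → i++
[i=5,j=5] A done, take B[j]=35 → j++
[i=5,j=6] A done, take B[j]=38 → j++

merged[5] = 20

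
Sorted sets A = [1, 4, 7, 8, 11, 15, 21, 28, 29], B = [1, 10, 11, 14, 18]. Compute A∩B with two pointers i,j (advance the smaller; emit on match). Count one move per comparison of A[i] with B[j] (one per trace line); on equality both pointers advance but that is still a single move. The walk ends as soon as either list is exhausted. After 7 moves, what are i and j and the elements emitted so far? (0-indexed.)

i=5, j=4, emitted=[1, 11]

[i=0,j=0] 1==1 emit → i++,j++
[i=1,j=1] 4<10 → i++
[i=2,j=1] 7<10 → i++
[i=3,j=1] 8<10 → i++
[i=4,j=1] 11>10 → j++
[i=4,j=2] 11==11 emit → i++,j++
[i=5,j=3] 15>14 → j++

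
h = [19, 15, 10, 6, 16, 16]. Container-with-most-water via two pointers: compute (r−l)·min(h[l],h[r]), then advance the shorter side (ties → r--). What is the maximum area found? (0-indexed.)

[0,5] min(19,16)*5=80 best=80 * → r--
[0,4] min(19,16)*4=64 best=80 → r--
[0,3] min(19,6)*3=18 best=80 → r--
[0,2] min(19,10)*2=20 best=80 → r--
[0,1] min(19,15)*1=15 best=80 → r--

max area = 80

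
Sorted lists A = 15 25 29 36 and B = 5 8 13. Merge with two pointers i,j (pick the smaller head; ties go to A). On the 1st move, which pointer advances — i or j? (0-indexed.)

j

[i=0,j=0] A[i]=15>B[j]=5 take 5 → j++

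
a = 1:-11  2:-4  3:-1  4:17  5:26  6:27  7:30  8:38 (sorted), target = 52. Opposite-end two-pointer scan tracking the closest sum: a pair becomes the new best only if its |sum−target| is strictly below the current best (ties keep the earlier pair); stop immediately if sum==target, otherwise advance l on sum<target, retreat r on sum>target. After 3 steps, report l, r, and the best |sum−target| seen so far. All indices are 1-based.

l=4, r=8, best |Δ|=15

l=1 r=8: -11+38=27 d=25 *, l++
l=2 r=8: -4+38=34 d=18 *, l++
l=3 r=8: -1+38=37 d=15 *, l++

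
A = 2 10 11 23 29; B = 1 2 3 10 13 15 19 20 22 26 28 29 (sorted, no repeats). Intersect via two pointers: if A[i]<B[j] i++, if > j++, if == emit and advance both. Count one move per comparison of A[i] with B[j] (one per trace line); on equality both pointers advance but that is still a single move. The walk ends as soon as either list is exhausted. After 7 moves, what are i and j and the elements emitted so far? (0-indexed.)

i=0 j=0: 2>1, j++
i=0 j=1: 2==2 emit, i++,j++
i=1 j=2: 10>3, j++
i=1 j=3: 10==10 emit, i++,j++
i=2 j=4: 11<13, i++
i=3 j=4: 23>13, j++
i=3 j=5: 23>15, j++

i=3, j=6, emitted=[2, 10]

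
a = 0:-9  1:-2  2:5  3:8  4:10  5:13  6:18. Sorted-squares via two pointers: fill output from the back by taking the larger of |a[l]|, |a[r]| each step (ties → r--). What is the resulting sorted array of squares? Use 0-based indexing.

[4, 25, 64, 81, 100, 169, 324]

[0,6] |-9|<=|18| out[6]=324 → r--
[0,5] |-9|<=|13| out[5]=169 → r--
[0,4] |-9|<=|10| out[4]=100 → r--
[0,3] |-9|>|8| out[3]=81 → l++
[1,3] |-2|<=|8| out[2]=64 → r--
[1,2] |-2|<=|5| out[1]=25 → r--
[1,1] |-2|<=|-2| out[0]=4 → r--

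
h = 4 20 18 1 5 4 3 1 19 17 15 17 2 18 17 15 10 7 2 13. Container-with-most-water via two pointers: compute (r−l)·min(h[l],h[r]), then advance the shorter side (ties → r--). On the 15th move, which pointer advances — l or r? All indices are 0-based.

r

l=0 r=19: min(4,13)*19=76 best=76 *, l++
l=1 r=19: min(20,13)*18=234 best=234 *, r--
l=1 r=18: min(20,2)*17=34 best=234, r--
l=1 r=17: min(20,7)*16=112 best=234, r--
l=1 r=16: min(20,10)*15=150 best=234, r--
l=1 r=15: min(20,15)*14=210 best=234, r--
l=1 r=14: min(20,17)*13=221 best=234, r--
l=1 r=13: min(20,18)*12=216 best=234, r--
l=1 r=12: min(20,2)*11=22 best=234, r--
l=1 r=11: min(20,17)*10=170 best=234, r--
l=1 r=10: min(20,15)*9=135 best=234, r--
l=1 r=9: min(20,17)*8=136 best=234, r--
l=1 r=8: min(20,19)*7=133 best=234, r--
l=1 r=7: min(20,1)*6=6 best=234, r--
l=1 r=6: min(20,3)*5=15 best=234, r--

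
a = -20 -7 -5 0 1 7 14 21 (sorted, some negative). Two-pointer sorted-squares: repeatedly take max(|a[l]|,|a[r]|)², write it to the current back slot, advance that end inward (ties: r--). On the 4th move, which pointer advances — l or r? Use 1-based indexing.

r

[1,8] |-20|<=|21| out[8]=441 → r--
[1,7] |-20|>|14| out[7]=400 → l++
[2,7] |-7|<=|14| out[6]=196 → r--
[2,6] |-7|<=|7| out[5]=49 → r--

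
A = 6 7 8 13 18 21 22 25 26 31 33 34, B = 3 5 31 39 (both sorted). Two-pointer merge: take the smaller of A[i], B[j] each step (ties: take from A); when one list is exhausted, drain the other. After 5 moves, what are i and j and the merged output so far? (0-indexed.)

[i=0,j=0] A[i]=6>B[j]=3 take 3 → j++
[i=0,j=1] A[i]=6>B[j]=5 take 5 → j++
[i=0,j=2] A[i]=6<=B[j]=31 take 6 → i++
[i=1,j=2] A[i]=7<=B[j]=31 take 7 → i++
[i=2,j=2] A[i]=8<=B[j]=31 take 8 → i++

i=3, j=2, merged so far=[3, 5, 6, 7, 8]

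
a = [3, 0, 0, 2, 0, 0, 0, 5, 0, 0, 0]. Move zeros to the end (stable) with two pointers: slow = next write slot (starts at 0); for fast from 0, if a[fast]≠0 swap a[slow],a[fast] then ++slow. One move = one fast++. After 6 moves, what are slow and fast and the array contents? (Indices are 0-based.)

slow=2, fast=6, a=[3, 2, 0, 0, 0, 0, 0, 5, 0, 0, 0]

(s=0,f=0) a[fast]=3≠0 swap→a[0]=3 → slow++,fast++
(s=1,f=1) a[fast]=0 → fast++
(s=1,f=2) a[fast]=0 → fast++
(s=1,f=3) a[fast]=2≠0 swap→a[1]=2 → slow++,fast++
(s=2,f=4) a[fast]=0 → fast++
(s=2,f=5) a[fast]=0 → fast++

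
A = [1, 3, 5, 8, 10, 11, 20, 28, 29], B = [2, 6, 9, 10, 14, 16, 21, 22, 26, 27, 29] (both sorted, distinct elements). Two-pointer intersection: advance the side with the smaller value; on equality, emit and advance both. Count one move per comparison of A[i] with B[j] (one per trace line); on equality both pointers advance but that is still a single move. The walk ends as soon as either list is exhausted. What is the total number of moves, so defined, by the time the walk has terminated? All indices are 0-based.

18 moves

[i=0,j=0] 1<2 → i++
[i=1,j=0] 3>2 → j++
[i=1,j=1] 3<6 → i++
[i=2,j=1] 5<6 → i++
[i=3,j=1] 8>6 → j++
[i=3,j=2] 8<9 → i++
[i=4,j=2] 10>9 → j++
[i=4,j=3] 10==10 emit → i++,j++
[i=5,j=4] 11<14 → i++
[i=6,j=4] 20>14 → j++
[i=6,j=5] 20>16 → j++
[i=6,j=6] 20<21 → i++
[i=7,j=6] 28>21 → j++
[i=7,j=7] 28>22 → j++
[i=7,j=8] 28>26 → j++
[i=7,j=9] 28>27 → j++
[i=7,j=10] 28<29 → i++
[i=8,j=10] 29==29 emit → i++,j++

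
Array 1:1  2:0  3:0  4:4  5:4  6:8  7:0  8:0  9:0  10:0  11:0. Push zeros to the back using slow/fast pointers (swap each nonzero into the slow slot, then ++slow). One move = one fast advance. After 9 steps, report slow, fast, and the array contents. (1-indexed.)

(s=1,f=1) a[fast]=1≠0 swap→a[1]=1 → slow++,fast++
(s=2,f=2) a[fast]=0 → fast++
(s=2,f=3) a[fast]=0 → fast++
(s=2,f=4) a[fast]=4≠0 swap→a[2]=4 → slow++,fast++
(s=3,f=5) a[fast]=4≠0 swap→a[3]=4 → slow++,fast++
(s=4,f=6) a[fast]=8≠0 swap→a[4]=8 → slow++,fast++
(s=5,f=7) a[fast]=0 → fast++
(s=5,f=8) a[fast]=0 → fast++
(s=5,f=9) a[fast]=0 → fast++

slow=5, fast=10, a=[1, 4, 4, 8, 0, 0, 0, 0, 0, 0, 0]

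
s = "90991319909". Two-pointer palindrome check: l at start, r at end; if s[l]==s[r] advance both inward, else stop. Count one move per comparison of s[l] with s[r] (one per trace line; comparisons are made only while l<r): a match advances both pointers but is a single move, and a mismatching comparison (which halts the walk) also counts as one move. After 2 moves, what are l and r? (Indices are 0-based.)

l=0 r=10: '9'=='9', l++,r--
l=1 r=9: '0'=='0', l++,r--

l=2, r=8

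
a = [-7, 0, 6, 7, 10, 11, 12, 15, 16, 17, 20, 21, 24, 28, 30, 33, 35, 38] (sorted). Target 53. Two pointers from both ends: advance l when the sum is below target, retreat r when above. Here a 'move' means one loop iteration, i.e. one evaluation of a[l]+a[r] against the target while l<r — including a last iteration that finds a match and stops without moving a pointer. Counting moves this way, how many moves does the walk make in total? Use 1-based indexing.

8 moves

[1,18] -7+38=31 <53 → l++
[2,18] 0+38=38 <53 → l++
[3,18] 6+38=44 <53 → l++
[4,18] 7+38=45 <53 → l++
[5,18] 10+38=48 <53 → l++
[6,18] 11+38=49 <53 → l++
[7,18] 12+38=50 <53 → l++
[8,18] 15+38=53 → found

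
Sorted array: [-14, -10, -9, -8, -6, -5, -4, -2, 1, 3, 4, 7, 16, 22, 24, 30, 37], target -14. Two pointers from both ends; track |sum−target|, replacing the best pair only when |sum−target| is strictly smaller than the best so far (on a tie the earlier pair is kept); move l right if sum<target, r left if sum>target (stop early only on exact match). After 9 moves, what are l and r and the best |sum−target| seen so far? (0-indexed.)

l=0, r=7, best |Δ|=1

l=0 r=16: -14+37=23 d=37 *, r--
l=0 r=15: -14+30=16 d=30 *, r--
l=0 r=14: -14+24=10 d=24 *, r--
l=0 r=13: -14+22=8 d=22 *, r--
l=0 r=12: -14+16=2 d=16 *, r--
l=0 r=11: -14+7=-7 d=7 *, r--
l=0 r=10: -14+4=-10 d=4 *, r--
l=0 r=9: -14+3=-11 d=3 *, r--
l=0 r=8: -14+1=-13 d=1 *, r--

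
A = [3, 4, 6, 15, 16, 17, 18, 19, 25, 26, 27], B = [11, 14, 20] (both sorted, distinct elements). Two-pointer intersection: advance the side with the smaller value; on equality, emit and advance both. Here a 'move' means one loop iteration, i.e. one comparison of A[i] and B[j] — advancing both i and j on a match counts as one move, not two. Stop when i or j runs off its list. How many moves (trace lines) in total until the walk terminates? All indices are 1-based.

11 moves

[i=1,j=1] 3<11 → i++
[i=2,j=1] 4<11 → i++
[i=3,j=1] 6<11 → i++
[i=4,j=1] 15>11 → j++
[i=4,j=2] 15>14 → j++
[i=4,j=3] 15<20 → i++
[i=5,j=3] 16<20 → i++
[i=6,j=3] 17<20 → i++
[i=7,j=3] 18<20 → i++
[i=8,j=3] 19<20 → i++
[i=9,j=3] 25>20 → j++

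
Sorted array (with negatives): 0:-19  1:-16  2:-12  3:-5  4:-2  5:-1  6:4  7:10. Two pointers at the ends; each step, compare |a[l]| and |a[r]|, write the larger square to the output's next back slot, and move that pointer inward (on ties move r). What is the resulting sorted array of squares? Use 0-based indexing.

l=0 r=7: |-19|>|10| out[7]=361, l++
l=1 r=7: |-16|>|10| out[6]=256, l++
l=2 r=7: |-12|>|10| out[5]=144, l++
l=3 r=7: |-5|<=|10| out[4]=100, r--
l=3 r=6: |-5|>|4| out[3]=25, l++
l=4 r=6: |-2|<=|4| out[2]=16, r--
l=4 r=5: |-2|>|-1| out[1]=4, l++
l=5 r=5: |-1|<=|-1| out[0]=1, r--

[1, 4, 16, 25, 100, 144, 256, 361]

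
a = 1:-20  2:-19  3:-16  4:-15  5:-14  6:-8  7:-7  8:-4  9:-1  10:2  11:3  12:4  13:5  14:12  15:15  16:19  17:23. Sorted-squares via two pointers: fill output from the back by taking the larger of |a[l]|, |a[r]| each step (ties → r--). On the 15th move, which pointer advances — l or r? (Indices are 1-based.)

[1,17] |-20|<=|23| out[17]=529 → r--
[1,16] |-20|>|19| out[16]=400 → l++
[2,16] |-19|<=|19| out[15]=361 → r--
[2,15] |-19|>|15| out[14]=361 → l++
[3,15] |-16|>|15| out[13]=256 → l++
[4,15] |-15|<=|15| out[12]=225 → r--
[4,14] |-15|>|12| out[11]=225 → l++
[5,14] |-14|>|12| out[10]=196 → l++
[6,14] |-8|<=|12| out[9]=144 → r--
[6,13] |-8|>|5| out[8]=64 → l++
[7,13] |-7|>|5| out[7]=49 → l++
[8,13] |-4|<=|5| out[6]=25 → r--
[8,12] |-4|<=|4| out[5]=16 → r--
[8,11] |-4|>|3| out[4]=16 → l++
[9,11] |-1|<=|3| out[3]=9 → r--

r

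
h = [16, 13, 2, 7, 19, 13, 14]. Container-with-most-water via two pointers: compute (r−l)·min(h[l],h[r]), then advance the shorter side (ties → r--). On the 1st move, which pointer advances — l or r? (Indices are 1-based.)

r

l=1 r=7: min(16,14)*6=84 best=84 *, r--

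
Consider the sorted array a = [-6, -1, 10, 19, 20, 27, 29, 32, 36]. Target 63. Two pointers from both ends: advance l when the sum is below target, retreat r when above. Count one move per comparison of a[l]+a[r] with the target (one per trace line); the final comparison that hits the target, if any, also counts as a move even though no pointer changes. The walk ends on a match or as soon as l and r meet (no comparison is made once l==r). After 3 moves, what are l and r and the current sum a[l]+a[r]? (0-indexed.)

[0,8] -6+36=30 <63 → l++
[1,8] -1+36=35 <63 → l++
[2,8] 10+36=46 <63 → l++

l=3, r=8, sum=55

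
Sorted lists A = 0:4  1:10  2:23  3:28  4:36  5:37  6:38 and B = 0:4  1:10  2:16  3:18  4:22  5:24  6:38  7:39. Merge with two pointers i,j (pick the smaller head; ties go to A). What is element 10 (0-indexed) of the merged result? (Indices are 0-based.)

[i=0,j=0] A[i]=4<=B[j]=4 take 4 → i++
[i=1,j=0] A[i]=10>B[j]=4 take 4 → j++
[i=1,j=1] A[i]=10<=B[j]=10 take 10 → i++
[i=2,j=1] A[i]=23>B[j]=10 take 10 → j++
[i=2,j=2] A[i]=23>B[j]=16 take 16 → j++
[i=2,j=3] A[i]=23>B[j]=18 take 18 → j++
[i=2,j=4] A[i]=23>B[j]=22 take 22 → j++
[i=2,j=5] A[i]=23<=B[j]=24 take 23 → i++
[i=3,j=5] A[i]=28>B[j]=24 take 24 → j++
[i=3,j=6] A[i]=28<=B[j]=38 take 28 → i++
[i=4,j=6] A[i]=36<=B[j]=38 take 36 → i++
[i=5,j=6] A[i]=37<=B[j]=38 take 37 → i++
[i=6,j=6] A[i]=38<=B[j]=38 take 38 → i++
[i=7,j=6] A done, take B[j]=38 → j++
[i=7,j=7] A done, take B[j]=39 → j++

merged[10] = 36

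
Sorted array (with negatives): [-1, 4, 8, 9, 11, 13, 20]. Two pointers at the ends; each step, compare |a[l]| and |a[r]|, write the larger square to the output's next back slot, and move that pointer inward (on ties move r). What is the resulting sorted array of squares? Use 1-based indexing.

l=1 r=7: |-1|<=|20| out[7]=400, r--
l=1 r=6: |-1|<=|13| out[6]=169, r--
l=1 r=5: |-1|<=|11| out[5]=121, r--
l=1 r=4: |-1|<=|9| out[4]=81, r--
l=1 r=3: |-1|<=|8| out[3]=64, r--
l=1 r=2: |-1|<=|4| out[2]=16, r--
l=1 r=1: |-1|<=|-1| out[1]=1, r--

[1, 16, 64, 81, 121, 169, 400]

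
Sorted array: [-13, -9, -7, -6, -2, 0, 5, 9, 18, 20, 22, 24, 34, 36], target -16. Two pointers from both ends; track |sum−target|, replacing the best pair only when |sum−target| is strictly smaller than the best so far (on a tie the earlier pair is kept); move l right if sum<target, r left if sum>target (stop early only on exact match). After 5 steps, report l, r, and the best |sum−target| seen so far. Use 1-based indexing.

[1,14] -13+36=23 d=39 * → r--
[1,13] -13+34=21 d=37 * → r--
[1,12] -13+24=11 d=27 * → r--
[1,11] -13+22=9 d=25 * → r--
[1,10] -13+20=7 d=23 * → r--

l=1, r=9, best |Δ|=23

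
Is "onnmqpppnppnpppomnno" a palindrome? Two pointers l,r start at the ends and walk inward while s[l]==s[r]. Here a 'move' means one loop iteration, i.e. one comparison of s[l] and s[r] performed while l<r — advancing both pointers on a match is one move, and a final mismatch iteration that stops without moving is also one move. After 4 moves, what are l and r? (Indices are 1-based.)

[1,20] 'o'=='o' → l++,r--
[2,19] 'n'=='n' → l++,r--
[3,18] 'n'=='n' → l++,r--
[4,17] 'm'=='m' → l++,r--

l=5, r=16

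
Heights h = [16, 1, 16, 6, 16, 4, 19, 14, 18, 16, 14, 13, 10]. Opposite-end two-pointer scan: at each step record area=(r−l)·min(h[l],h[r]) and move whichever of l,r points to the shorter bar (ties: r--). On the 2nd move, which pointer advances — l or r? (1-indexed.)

l=1 r=13: min(16,10)*12=120 best=120 *, r--
l=1 r=12: min(16,13)*11=143 best=143 *, r--

r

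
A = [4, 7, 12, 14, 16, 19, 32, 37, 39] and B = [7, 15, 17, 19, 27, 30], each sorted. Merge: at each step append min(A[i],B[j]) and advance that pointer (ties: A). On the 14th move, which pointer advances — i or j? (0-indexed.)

i

[i=0,j=0] A[i]=4<=B[j]=7 take 4 → i++
[i=1,j=0] A[i]=7<=B[j]=7 take 7 → i++
[i=2,j=0] A[i]=12>B[j]=7 take 7 → j++
[i=2,j=1] A[i]=12<=B[j]=15 take 12 → i++
[i=3,j=1] A[i]=14<=B[j]=15 take 14 → i++
[i=4,j=1] A[i]=16>B[j]=15 take 15 → j++
[i=4,j=2] A[i]=16<=B[j]=17 take 16 → i++
[i=5,j=2] A[i]=19>B[j]=17 take 17 → j++
[i=5,j=3] A[i]=19<=B[j]=19 take 19 → i++
[i=6,j=3] A[i]=32>B[j]=19 take 19 → j++
[i=6,j=4] A[i]=32>B[j]=27 take 27 → j++
[i=6,j=5] A[i]=32>B[j]=30 take 30 → j++
[i=6,j=6] B done, take A[i]=32 → i++
[i=7,j=6] B done, take A[i]=37 → i++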